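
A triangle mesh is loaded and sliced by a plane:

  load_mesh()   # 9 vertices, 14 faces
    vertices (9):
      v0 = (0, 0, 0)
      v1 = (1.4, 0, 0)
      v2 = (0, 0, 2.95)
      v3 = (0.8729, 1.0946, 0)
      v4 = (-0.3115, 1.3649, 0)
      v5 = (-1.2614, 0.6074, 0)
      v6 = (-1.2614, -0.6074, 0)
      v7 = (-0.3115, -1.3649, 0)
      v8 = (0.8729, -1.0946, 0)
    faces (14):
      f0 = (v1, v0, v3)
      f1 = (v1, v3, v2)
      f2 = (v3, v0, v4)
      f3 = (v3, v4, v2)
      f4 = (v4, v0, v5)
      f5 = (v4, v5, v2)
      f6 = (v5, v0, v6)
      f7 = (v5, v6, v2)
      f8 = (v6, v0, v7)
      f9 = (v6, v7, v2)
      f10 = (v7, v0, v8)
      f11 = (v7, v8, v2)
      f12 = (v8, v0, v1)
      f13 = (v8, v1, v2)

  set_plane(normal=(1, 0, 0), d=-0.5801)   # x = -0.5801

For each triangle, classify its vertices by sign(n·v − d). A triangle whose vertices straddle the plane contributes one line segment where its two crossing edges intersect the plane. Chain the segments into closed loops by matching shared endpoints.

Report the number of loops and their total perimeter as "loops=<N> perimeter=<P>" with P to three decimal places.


loops=1 perimeter=6.492

Straddling triangles (6 of 14):
  (v4,v0,v5) [++-] → (-0.5801, 0.279335, 0)–(-0.5801, 1.1507, 0)  len=0.8714
  (v4,v5,v2) [+-+] → (-0.5801, 1.1507, 0)–(-0.5801, 0.279335, 1.59334)  len=1.8160
  (v5,v0,v6) [-+-] → (-0.5801, 0.279335, 0)–(-0.5801, -0.279335, 0)  len=0.5587
  (v5,v6,v2) [--+] → (-0.5801, -0.279335, 1.59334)–(-0.5801, 0.279335, 1.59334)  len=0.5587
  (v6,v0,v7) [-++] → (-0.5801, -0.279335, 0)–(-0.5801, -1.1507, 0)  len=0.8714
  (v6,v7,v2) [-++] → (-0.5801, -1.1507, 0)–(-0.5801, -0.279335, 1.59334)  len=1.8160

Chained into 1 loop(s):
  loop 1: 6 segments, perimeter = 6.4922
Total perimeter = 6.492


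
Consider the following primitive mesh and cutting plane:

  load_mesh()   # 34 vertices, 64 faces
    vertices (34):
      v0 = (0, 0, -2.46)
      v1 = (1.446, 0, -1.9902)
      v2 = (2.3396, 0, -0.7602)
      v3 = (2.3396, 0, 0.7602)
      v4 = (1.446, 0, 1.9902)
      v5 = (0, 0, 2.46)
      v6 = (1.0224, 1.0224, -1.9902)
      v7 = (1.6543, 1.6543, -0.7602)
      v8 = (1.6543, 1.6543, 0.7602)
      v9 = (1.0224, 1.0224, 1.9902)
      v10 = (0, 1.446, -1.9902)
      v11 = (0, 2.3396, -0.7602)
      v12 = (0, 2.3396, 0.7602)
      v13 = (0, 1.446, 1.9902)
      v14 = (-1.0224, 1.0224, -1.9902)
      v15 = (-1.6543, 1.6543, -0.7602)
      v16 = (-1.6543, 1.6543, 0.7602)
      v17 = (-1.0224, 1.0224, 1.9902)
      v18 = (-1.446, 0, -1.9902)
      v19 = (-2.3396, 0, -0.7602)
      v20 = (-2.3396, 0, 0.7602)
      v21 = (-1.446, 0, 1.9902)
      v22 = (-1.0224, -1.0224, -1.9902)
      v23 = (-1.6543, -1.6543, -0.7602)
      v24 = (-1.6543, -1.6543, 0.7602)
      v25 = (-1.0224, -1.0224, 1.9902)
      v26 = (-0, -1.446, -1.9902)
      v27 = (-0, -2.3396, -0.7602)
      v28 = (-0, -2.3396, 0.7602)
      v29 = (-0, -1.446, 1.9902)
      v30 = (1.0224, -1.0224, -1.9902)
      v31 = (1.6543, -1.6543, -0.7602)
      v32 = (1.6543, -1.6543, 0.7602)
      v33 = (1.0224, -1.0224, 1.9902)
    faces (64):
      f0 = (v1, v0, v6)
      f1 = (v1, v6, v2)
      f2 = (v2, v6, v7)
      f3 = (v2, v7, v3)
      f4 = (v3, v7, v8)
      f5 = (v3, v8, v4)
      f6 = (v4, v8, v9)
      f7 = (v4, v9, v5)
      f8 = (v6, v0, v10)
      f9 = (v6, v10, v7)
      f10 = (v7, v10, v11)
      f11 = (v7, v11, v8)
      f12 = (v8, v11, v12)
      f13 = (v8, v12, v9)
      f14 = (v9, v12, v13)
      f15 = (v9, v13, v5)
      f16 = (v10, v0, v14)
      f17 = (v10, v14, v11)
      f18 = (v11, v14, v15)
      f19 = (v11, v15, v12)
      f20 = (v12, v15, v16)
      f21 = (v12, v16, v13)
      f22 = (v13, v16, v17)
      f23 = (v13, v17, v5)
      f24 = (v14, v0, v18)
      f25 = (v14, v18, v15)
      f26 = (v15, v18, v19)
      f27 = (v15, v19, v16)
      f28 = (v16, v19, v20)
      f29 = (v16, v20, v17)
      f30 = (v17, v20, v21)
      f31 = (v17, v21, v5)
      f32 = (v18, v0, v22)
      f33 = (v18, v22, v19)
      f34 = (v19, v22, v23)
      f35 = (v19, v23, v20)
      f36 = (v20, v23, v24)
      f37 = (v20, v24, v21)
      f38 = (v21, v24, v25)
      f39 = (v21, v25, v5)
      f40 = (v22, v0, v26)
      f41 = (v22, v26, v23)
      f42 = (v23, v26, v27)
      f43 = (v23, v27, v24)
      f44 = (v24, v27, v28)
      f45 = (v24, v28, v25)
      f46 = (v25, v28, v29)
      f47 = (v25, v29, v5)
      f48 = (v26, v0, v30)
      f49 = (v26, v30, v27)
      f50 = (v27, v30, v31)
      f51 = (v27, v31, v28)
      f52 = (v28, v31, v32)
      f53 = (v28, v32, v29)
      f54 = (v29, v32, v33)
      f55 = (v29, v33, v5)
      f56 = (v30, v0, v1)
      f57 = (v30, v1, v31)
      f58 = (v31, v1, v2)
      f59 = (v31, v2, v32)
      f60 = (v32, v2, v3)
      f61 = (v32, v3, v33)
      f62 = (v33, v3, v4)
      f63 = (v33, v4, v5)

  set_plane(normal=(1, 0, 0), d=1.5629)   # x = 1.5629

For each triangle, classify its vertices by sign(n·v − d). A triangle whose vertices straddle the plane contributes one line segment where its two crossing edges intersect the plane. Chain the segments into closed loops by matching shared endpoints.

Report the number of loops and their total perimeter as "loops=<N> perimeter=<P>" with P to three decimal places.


loops=1 perimeter=11.117

Straddling triangles (18 of 64):
  (v1,v6,v2) [--+] → (1.5629, 0.602868, -1.48548)–(1.5629, 0, -1.82929)  len=0.6940
  (v2,v6,v7) [+-+] → (1.5629, 0.602868, -1.48548)–(1.5629, 1.5629, -0.938111)  len=1.1051
  (v3,v8,v4) [++-] → (1.5629, 0.928409, 1.29991)–(1.5629, 0, 1.82929)  len=1.0687
  (v4,v8,v9) [-+-] → (1.5629, 0.928409, 1.29991)–(1.5629, 1.5629, 0.938111)  len=0.7304
  (v6,v10,v7) [--+] → (1.5629, 1.64279, -0.828157)–(1.5629, 1.5629, -0.938111)  len=0.1359
  (v7,v10,v11) [+--] → (1.5629, 1.64279, -0.828157)–(1.5629, 1.69216, -0.7602)  len=0.0840
  (v7,v11,v8) [+-+] → (1.5629, 1.69216, -0.7602)–(1.5629, 1.69216, 0.676198)  len=1.4364
  (v8,v11,v12) [+--] → (1.5629, 1.69216, 0.676198)–(1.5629, 1.69216, 0.7602)  len=0.0840
  (v8,v12,v9) [+--] → (1.5629, 1.69216, 0.7602)–(1.5629, 1.5629, 0.938111)  len=0.2199
  (v27,v30,v31) [--+] → (1.5629, -1.5629, -0.938111)–(1.5629, -1.69216, -0.7602)  len=0.2199
  (v27,v31,v28) [-+-] → (1.5629, -1.69216, -0.7602)–(1.5629, -1.69216, -0.676198)  len=0.0840
  (v28,v31,v32) [-++] → (1.5629, -1.69216, -0.676198)–(1.5629, -1.69216, 0.7602)  len=1.4364
  (v28,v32,v29) [-+-] → (1.5629, -1.69216, 0.7602)–(1.5629, -1.64279, 0.828157)  len=0.0840
  (v29,v32,v33) [-+-] → (1.5629, -1.64279, 0.828157)–(1.5629, -1.5629, 0.938111)  len=0.1359
  (v30,v1,v31) [--+] → (1.5629, -0.928409, -1.29991)–(1.5629, -1.5629, -0.938111)  len=0.7304
  (v31,v1,v2) [+-+] → (1.5629, -0.928409, -1.29991)–(1.5629, 0, -1.82929)  len=1.0687
  (v32,v3,v33) [++-] → (1.5629, -0.602868, 1.48548)–(1.5629, -1.5629, 0.938111)  len=1.1051
  (v33,v3,v4) [-+-] → (1.5629, -0.602868, 1.48548)–(1.5629, 0, 1.82929)  len=0.6940

Chained into 1 loop(s):
  loop 1: 18 segments, perimeter = 11.1170
Total perimeter = 11.117


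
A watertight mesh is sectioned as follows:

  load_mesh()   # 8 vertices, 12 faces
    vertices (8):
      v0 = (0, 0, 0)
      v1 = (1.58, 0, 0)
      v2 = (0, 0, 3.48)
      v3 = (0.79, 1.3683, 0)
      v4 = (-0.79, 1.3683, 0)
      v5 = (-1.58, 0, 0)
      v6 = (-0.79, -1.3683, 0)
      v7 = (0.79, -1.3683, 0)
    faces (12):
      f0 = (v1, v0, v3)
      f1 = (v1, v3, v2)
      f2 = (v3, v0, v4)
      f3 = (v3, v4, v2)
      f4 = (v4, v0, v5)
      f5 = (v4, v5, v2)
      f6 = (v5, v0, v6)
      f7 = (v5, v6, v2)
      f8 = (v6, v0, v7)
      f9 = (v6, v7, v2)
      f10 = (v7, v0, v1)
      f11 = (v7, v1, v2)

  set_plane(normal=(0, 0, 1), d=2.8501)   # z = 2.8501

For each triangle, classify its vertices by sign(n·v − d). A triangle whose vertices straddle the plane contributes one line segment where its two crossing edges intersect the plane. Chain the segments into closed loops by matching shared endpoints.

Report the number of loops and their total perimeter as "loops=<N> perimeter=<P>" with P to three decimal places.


loops=1 perimeter=1.716

Straddling triangles (6 of 12):
  (v1,v3,v2) [--+] → (0.142995, 0.24767, 2.8501)–(0.285989, 0, 2.8501)  len=0.2860
  (v3,v4,v2) [--+] → (-0.142995, 0.24767, 2.8501)–(0.142995, 0.24767, 2.8501)  len=0.2860
  (v4,v5,v2) [--+] → (-0.285989, 0, 2.8501)–(-0.142995, 0.24767, 2.8501)  len=0.2860
  (v5,v6,v2) [--+] → (-0.142995, -0.24767, 2.8501)–(-0.285989, 0, 2.8501)  len=0.2860
  (v6,v7,v2) [--+] → (0.142995, -0.24767, 2.8501)–(-0.142995, -0.24767, 2.8501)  len=0.2860
  (v7,v1,v2) [--+] → (0.285989, 0, 2.8501)–(0.142995, -0.24767, 2.8501)  len=0.2860

Chained into 1 loop(s):
  loop 1: 6 segments, perimeter = 1.7159
Total perimeter = 1.716


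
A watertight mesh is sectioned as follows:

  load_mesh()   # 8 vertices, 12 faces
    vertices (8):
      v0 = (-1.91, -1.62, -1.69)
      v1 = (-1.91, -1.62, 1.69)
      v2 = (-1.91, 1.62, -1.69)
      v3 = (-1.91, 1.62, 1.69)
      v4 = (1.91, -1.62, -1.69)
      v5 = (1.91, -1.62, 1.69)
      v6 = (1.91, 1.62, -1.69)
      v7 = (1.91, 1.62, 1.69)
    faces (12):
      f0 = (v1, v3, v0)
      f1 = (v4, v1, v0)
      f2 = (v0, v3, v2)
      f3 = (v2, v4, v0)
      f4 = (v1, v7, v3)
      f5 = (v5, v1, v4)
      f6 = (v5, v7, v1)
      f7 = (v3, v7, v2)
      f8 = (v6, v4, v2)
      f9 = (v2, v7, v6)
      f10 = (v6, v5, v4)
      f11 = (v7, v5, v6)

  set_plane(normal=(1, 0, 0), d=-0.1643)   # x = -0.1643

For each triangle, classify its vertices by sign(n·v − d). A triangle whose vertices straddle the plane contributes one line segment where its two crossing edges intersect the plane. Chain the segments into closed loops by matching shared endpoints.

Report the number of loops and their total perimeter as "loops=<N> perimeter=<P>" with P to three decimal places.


Straddling triangles (8 of 12):
  (v4,v1,v0) [+--] → (-0.1643, -1.62, 0.145375)–(-0.1643, -1.62, -1.69)  len=1.8354
  (v2,v4,v0) [-+-] → (-0.1643, 0.139354, -1.69)–(-0.1643, -1.62, -1.69)  len=1.7594
  (v1,v7,v3) [-+-] → (-0.1643, -0.139354, 1.69)–(-0.1643, 1.62, 1.69)  len=1.7594
  (v5,v1,v4) [+-+] → (-0.1643, -1.62, 1.69)–(-0.1643, -1.62, 0.145375)  len=1.5446
  (v5,v7,v1) [++-] → (-0.1643, -0.139354, 1.69)–(-0.1643, -1.62, 1.69)  len=1.4806
  (v3,v7,v2) [-+-] → (-0.1643, 1.62, 1.69)–(-0.1643, 1.62, -0.145375)  len=1.8354
  (v6,v4,v2) [++-] → (-0.1643, 0.139354, -1.69)–(-0.1643, 1.62, -1.69)  len=1.4806
  (v2,v7,v6) [-++] → (-0.1643, 1.62, -0.145375)–(-0.1643, 1.62, -1.69)  len=1.5446

Chained into 1 loop(s):
  loop 1: 8 segments, perimeter = 13.2400
Total perimeter = 13.240

loops=1 perimeter=13.240


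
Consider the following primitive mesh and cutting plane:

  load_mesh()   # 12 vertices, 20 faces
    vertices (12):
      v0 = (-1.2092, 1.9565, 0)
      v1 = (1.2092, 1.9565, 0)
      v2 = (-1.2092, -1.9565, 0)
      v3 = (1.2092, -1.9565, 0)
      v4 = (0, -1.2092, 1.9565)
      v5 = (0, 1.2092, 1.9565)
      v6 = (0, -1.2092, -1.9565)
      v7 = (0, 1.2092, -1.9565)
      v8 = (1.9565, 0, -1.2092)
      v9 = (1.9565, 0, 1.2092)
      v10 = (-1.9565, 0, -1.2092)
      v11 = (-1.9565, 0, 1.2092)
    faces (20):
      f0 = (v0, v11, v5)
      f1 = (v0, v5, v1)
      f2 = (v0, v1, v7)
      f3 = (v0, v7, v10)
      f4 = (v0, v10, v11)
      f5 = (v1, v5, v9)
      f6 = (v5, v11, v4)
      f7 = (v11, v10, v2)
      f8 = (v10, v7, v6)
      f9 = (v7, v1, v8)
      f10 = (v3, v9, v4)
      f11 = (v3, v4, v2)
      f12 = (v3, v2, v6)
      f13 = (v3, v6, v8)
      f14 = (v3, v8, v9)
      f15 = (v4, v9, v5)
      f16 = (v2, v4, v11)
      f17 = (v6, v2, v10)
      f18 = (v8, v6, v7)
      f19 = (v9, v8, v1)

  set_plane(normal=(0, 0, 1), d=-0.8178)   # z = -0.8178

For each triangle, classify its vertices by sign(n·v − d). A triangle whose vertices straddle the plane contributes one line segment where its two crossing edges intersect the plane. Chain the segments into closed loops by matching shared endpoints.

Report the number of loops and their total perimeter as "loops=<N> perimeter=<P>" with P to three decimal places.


Straddling triangles (10 of 20):
  (v0,v1,v7) [++-] → (0.703765, 1.64414, -0.8178)–(-0.703765, 1.64414, -0.8178)  len=1.4075
  (v0,v7,v10) [+--] → (-0.703765, 1.64414, -0.8178)–(-1.71461, 0.63329, -0.8178)  len=1.4296
  (v0,v10,v11) [+-+] → (-1.71461, 0.63329, -0.8178)–(-1.9565, 0, -0.8178)  len=0.6779
  (v11,v10,v2) [+-+] → (-1.9565, 0, -0.8178)–(-1.71461, -0.63329, -0.8178)  len=0.6779
  (v7,v1,v8) [-+-] → (0.703765, 1.64414, -0.8178)–(1.71461, 0.63329, -0.8178)  len=1.4296
  (v3,v2,v6) [++-] → (-0.703765, -1.64414, -0.8178)–(0.703765, -1.64414, -0.8178)  len=1.4075
  (v3,v6,v8) [+--] → (0.703765, -1.64414, -0.8178)–(1.71461, -0.63329, -0.8178)  len=1.4296
  (v3,v8,v9) [+-+] → (1.71461, -0.63329, -0.8178)–(1.9565, 0, -0.8178)  len=0.6779
  (v6,v2,v10) [-+-] → (-0.703765, -1.64414, -0.8178)–(-1.71461, -0.63329, -0.8178)  len=1.4296
  (v9,v8,v1) [+-+] → (1.9565, 0, -0.8178)–(1.71461, 0.63329, -0.8178)  len=0.6779

Chained into 1 loop(s):
  loop 1: 10 segments, perimeter = 11.2449
Total perimeter = 11.245

loops=1 perimeter=11.245


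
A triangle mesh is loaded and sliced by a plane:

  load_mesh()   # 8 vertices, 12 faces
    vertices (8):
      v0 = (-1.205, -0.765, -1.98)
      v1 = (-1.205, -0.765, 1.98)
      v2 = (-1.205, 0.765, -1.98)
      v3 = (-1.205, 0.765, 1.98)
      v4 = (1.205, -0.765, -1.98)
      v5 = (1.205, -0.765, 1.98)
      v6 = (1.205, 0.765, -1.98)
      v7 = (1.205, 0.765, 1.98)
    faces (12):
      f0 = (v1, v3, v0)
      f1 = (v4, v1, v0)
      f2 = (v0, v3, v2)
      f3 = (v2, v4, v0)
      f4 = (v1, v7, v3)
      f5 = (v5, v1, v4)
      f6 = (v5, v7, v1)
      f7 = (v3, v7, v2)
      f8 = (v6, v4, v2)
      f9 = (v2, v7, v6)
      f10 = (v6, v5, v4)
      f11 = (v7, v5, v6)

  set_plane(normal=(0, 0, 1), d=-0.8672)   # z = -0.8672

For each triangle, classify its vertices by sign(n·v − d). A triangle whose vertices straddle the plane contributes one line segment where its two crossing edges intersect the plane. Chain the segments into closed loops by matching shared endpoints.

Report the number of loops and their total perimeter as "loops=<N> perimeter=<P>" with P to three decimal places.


loops=1 perimeter=7.880

Straddling triangles (8 of 12):
  (v1,v3,v0) [++-] → (-1.205, -0.335055, -0.8672)–(-1.205, -0.765, -0.8672)  len=0.4299
  (v4,v1,v0) [-+-] → (0.527766, -0.765, -0.8672)–(-1.205, -0.765, -0.8672)  len=1.7328
  (v0,v3,v2) [-+-] → (-1.205, -0.335055, -0.8672)–(-1.205, 0.765, -0.8672)  len=1.1001
  (v5,v1,v4) [++-] → (0.527766, -0.765, -0.8672)–(1.205, -0.765, -0.8672)  len=0.6772
  (v3,v7,v2) [++-] → (-0.527766, 0.765, -0.8672)–(-1.205, 0.765, -0.8672)  len=0.6772
  (v2,v7,v6) [-+-] → (-0.527766, 0.765, -0.8672)–(1.205, 0.765, -0.8672)  len=1.7328
  (v6,v5,v4) [-+-] → (1.205, 0.335055, -0.8672)–(1.205, -0.765, -0.8672)  len=1.1001
  (v7,v5,v6) [++-] → (1.205, 0.335055, -0.8672)–(1.205, 0.765, -0.8672)  len=0.4299

Chained into 1 loop(s):
  loop 1: 8 segments, perimeter = 7.8800
Total perimeter = 7.880


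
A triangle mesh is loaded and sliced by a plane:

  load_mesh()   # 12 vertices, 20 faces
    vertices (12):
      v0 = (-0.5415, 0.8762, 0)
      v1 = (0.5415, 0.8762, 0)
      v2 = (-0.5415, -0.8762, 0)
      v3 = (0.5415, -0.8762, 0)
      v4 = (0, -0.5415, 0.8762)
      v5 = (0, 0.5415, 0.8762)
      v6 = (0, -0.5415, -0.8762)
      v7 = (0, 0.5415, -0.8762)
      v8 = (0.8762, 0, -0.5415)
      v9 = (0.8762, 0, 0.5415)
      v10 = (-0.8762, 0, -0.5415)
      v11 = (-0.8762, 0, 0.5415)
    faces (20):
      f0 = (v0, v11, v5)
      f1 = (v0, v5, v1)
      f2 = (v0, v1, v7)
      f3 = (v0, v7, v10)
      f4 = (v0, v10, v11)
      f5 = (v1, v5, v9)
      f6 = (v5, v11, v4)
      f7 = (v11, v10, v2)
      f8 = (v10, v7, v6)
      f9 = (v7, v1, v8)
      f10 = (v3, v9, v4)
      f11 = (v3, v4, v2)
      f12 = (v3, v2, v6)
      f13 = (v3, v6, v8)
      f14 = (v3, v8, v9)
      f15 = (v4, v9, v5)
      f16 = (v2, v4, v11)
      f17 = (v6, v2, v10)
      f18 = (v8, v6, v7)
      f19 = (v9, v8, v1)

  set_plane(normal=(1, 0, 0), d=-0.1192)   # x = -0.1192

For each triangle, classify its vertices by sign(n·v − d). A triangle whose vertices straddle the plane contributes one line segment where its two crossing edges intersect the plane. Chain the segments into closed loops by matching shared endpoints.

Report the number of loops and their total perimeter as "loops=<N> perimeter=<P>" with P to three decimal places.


loops=1 perimeter=5.631

Straddling triangles (10 of 20):
  (v0,v11,v5) [--+] → (-0.1192, 0.467833, 0.830667)–(-0.1192, 0.615177, 0.683323)  len=0.2084
  (v0,v5,v1) [-++] → (-0.1192, 0.615177, 0.683323)–(-0.1192, 0.8762, 0)  len=0.7315
  (v0,v1,v7) [-++] → (-0.1192, 0.8762, 0)–(-0.1192, 0.615177, -0.683323)  len=0.7315
  (v0,v7,v10) [-+-] → (-0.1192, 0.615177, -0.683323)–(-0.1192, 0.467833, -0.830667)  len=0.2084
  (v5,v11,v4) [+-+] → (-0.1192, 0.467833, 0.830667)–(-0.1192, -0.467833, 0.830667)  len=0.9357
  (v10,v7,v6) [-++] → (-0.1192, 0.467833, -0.830667)–(-0.1192, -0.467833, -0.830667)  len=0.9357
  (v3,v4,v2) [++-] → (-0.1192, -0.615177, 0.683323)–(-0.1192, -0.8762, 0)  len=0.7315
  (v3,v2,v6) [+-+] → (-0.1192, -0.8762, 0)–(-0.1192, -0.615177, -0.683323)  len=0.7315
  (v2,v4,v11) [-+-] → (-0.1192, -0.615177, 0.683323)–(-0.1192, -0.467833, 0.830667)  len=0.2084
  (v6,v2,v10) [+--] → (-0.1192, -0.615177, -0.683323)–(-0.1192, -0.467833, -0.830667)  len=0.2084

Chained into 1 loop(s):
  loop 1: 10 segments, perimeter = 5.6308
Total perimeter = 5.631


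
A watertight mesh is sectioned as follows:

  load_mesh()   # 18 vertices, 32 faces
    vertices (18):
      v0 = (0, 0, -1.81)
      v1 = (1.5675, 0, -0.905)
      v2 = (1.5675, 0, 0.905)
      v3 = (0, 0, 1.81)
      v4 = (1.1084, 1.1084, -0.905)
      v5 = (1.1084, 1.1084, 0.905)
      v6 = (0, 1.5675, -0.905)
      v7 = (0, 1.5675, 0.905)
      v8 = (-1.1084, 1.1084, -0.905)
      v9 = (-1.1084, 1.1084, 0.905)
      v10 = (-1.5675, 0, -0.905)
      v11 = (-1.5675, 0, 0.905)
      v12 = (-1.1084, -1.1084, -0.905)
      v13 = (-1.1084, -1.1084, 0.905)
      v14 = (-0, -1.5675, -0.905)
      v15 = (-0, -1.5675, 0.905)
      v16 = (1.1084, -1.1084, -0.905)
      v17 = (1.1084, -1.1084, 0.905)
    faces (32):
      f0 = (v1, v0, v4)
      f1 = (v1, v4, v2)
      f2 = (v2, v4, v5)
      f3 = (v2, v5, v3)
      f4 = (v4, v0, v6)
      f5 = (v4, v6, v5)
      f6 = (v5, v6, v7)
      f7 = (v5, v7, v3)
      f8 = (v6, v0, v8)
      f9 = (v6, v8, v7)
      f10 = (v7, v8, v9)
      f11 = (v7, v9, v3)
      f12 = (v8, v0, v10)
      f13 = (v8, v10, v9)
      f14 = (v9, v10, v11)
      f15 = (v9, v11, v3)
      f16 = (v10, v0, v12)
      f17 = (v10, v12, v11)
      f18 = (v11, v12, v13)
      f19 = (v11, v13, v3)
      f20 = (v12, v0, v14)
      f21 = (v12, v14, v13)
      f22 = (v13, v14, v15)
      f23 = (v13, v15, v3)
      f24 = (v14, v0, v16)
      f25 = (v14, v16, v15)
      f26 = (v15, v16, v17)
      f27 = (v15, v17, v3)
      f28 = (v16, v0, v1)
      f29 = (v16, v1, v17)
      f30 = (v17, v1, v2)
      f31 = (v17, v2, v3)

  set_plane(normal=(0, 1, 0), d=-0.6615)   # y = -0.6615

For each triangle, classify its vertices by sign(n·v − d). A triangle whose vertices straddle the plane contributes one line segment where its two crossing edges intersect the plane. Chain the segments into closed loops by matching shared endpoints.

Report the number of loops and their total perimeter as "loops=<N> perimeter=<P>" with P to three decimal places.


Straddling triangles (12 of 32):
  (v10,v0,v12) [++-] → (-0.6615, -0.6615, -1.26989)–(-1.29351, -0.6615, -0.905)  len=0.7298
  (v10,v12,v11) [+-+] → (-1.29351, -0.6615, -0.905)–(-1.29351, -0.6615, -0.175219)  len=0.7298
  (v11,v12,v13) [+--] → (-1.29351, -0.6615, -0.175219)–(-1.29351, -0.6615, 0.905)  len=1.0802
  (v11,v13,v3) [+-+] → (-1.29351, -0.6615, 0.905)–(-0.6615, -0.6615, 1.26989)  len=0.7298
  (v12,v0,v14) [-+-] → (-0.6615, -0.6615, -1.26989)–(0, -0.6615, -1.42808)  len=0.6802
  (v13,v15,v3) [--+] → (0, -0.6615, 1.42808)–(-0.6615, -0.6615, 1.26989)  len=0.6802
  (v14,v0,v16) [-+-] → (0, -0.6615, -1.42808)–(0.6615, -0.6615, -1.26989)  len=0.6802
  (v15,v17,v3) [--+] → (0.6615, -0.6615, 1.26989)–(0, -0.6615, 1.42808)  len=0.6802
  (v16,v0,v1) [-++] → (0.6615, -0.6615, -1.26989)–(1.29351, -0.6615, -0.905)  len=0.7298
  (v16,v1,v17) [-+-] → (1.29351, -0.6615, -0.905)–(1.29351, -0.6615, 0.175219)  len=1.0802
  (v17,v1,v2) [-++] → (1.29351, -0.6615, 0.175219)–(1.29351, -0.6615, 0.905)  len=0.7298
  (v17,v2,v3) [-++] → (1.29351, -0.6615, 0.905)–(0.6615, -0.6615, 1.26989)  len=0.7298

Chained into 1 loop(s):
  loop 1: 12 segments, perimeter = 9.2597
Total perimeter = 9.260

loops=1 perimeter=9.260


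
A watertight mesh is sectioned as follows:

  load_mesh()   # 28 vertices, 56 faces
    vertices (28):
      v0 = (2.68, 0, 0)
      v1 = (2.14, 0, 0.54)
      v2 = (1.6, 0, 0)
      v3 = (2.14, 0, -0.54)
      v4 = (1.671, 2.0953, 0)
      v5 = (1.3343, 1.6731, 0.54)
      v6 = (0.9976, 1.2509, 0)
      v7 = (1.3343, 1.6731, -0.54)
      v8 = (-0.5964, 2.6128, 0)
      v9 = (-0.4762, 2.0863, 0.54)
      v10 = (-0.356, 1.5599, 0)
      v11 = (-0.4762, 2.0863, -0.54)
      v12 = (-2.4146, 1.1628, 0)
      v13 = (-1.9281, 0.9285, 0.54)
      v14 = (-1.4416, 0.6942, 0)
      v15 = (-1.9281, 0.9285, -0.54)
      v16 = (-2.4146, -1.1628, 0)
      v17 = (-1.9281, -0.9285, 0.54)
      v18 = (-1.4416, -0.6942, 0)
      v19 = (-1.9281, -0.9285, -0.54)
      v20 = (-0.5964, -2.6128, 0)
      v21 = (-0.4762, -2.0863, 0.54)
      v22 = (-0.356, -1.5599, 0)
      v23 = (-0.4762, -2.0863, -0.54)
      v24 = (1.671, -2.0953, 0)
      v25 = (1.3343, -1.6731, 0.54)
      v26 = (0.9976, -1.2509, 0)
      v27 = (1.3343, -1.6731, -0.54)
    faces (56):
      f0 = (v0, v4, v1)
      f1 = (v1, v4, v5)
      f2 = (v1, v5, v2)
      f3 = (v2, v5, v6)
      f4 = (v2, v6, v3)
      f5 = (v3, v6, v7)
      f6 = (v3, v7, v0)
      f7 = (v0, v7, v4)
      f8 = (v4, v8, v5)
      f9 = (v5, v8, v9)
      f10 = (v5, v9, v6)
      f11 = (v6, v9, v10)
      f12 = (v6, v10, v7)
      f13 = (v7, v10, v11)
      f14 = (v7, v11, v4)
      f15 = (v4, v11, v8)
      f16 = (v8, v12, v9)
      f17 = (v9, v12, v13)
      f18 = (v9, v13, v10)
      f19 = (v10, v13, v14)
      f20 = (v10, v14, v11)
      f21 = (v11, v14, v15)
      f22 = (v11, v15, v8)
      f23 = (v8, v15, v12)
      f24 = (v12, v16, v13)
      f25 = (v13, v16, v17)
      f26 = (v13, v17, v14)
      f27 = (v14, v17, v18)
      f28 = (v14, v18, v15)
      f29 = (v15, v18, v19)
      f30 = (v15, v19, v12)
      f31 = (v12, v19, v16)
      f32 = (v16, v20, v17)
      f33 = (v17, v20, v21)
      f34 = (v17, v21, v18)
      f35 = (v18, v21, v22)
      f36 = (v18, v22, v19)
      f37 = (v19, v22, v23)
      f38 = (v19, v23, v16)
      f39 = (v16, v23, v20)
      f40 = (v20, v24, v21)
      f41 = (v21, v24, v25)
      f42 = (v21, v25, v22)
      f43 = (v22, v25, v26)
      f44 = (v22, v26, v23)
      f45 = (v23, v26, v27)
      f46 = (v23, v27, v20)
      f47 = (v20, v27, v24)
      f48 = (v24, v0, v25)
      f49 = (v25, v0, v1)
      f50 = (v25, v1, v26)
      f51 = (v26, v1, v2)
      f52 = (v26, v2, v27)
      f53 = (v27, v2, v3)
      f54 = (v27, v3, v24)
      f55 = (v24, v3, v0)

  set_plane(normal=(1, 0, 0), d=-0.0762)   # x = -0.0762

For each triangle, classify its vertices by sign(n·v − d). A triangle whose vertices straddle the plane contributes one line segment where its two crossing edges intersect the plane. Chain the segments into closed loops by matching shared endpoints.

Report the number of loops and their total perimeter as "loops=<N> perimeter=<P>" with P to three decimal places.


Straddling triangles (16 of 56):
  (v4,v8,v5) [+-+] → (-0.0762, 2.49407, 0)–(-0.0762, 2.35961, 0.145495)  len=0.1981
  (v5,v8,v9) [+--] → (-0.0762, 2.35961, 0.145495)–(-0.0762, 1.99501, 0.54)  len=0.5372
  (v5,v9,v6) [+-+] → (-0.0762, 1.99501, 0.54)–(-0.0762, 1.85957, 0.39344)  len=0.1996
  (v6,v9,v10) [+--] → (-0.0762, 1.85957, 0.39344)–(-0.0762, 1.49603, 0)  len=0.5357
  (v6,v10,v7) [+-+] → (-0.0762, 1.49603, 0)–(-0.0762, 1.57864, -0.0893877)  len=0.1217
  (v7,v10,v11) [+--] → (-0.0762, 1.57864, -0.0893877)–(-0.0762, 1.99501, -0.54)  len=0.6135
  (v7,v11,v4) [+-+] → (-0.0762, 1.99501, -0.54)–(-0.0762, 2.08798, -0.439404)  len=0.1370
  (v4,v11,v8) [+--] → (-0.0762, 2.08798, -0.439404)–(-0.0762, 2.49407, 0)  len=0.5983
  (v20,v24,v21) [-+-] → (-0.0762, -2.49407, 0)–(-0.0762, -2.08798, 0.439404)  len=0.5983
  (v21,v24,v25) [-++] → (-0.0762, -2.08798, 0.439404)–(-0.0762, -1.99501, 0.54)  len=0.1370
  (v21,v25,v22) [-+-] → (-0.0762, -1.99501, 0.54)–(-0.0762, -1.57864, 0.0893877)  len=0.6135
  (v22,v25,v26) [-++] → (-0.0762, -1.57864, 0.0893877)–(-0.0762, -1.49603, 0)  len=0.1217
  (v22,v26,v23) [-+-] → (-0.0762, -1.49603, 0)–(-0.0762, -1.85957, -0.39344)  len=0.5357
  (v23,v26,v27) [-++] → (-0.0762, -1.85957, -0.39344)–(-0.0762, -1.99501, -0.54)  len=0.1996
  (v23,v27,v20) [-+-] → (-0.0762, -1.99501, -0.54)–(-0.0762, -2.35961, -0.145495)  len=0.5372
  (v20,v27,v24) [-++] → (-0.0762, -2.35961, -0.145495)–(-0.0762, -2.49407, 0)  len=0.1981

Chained into 2 loop(s):
  loop 1: 8 segments, perimeter = 2.9411
  loop 2: 8 segments, perimeter = 2.9411
Total perimeter = 5.882

loops=2 perimeter=5.882


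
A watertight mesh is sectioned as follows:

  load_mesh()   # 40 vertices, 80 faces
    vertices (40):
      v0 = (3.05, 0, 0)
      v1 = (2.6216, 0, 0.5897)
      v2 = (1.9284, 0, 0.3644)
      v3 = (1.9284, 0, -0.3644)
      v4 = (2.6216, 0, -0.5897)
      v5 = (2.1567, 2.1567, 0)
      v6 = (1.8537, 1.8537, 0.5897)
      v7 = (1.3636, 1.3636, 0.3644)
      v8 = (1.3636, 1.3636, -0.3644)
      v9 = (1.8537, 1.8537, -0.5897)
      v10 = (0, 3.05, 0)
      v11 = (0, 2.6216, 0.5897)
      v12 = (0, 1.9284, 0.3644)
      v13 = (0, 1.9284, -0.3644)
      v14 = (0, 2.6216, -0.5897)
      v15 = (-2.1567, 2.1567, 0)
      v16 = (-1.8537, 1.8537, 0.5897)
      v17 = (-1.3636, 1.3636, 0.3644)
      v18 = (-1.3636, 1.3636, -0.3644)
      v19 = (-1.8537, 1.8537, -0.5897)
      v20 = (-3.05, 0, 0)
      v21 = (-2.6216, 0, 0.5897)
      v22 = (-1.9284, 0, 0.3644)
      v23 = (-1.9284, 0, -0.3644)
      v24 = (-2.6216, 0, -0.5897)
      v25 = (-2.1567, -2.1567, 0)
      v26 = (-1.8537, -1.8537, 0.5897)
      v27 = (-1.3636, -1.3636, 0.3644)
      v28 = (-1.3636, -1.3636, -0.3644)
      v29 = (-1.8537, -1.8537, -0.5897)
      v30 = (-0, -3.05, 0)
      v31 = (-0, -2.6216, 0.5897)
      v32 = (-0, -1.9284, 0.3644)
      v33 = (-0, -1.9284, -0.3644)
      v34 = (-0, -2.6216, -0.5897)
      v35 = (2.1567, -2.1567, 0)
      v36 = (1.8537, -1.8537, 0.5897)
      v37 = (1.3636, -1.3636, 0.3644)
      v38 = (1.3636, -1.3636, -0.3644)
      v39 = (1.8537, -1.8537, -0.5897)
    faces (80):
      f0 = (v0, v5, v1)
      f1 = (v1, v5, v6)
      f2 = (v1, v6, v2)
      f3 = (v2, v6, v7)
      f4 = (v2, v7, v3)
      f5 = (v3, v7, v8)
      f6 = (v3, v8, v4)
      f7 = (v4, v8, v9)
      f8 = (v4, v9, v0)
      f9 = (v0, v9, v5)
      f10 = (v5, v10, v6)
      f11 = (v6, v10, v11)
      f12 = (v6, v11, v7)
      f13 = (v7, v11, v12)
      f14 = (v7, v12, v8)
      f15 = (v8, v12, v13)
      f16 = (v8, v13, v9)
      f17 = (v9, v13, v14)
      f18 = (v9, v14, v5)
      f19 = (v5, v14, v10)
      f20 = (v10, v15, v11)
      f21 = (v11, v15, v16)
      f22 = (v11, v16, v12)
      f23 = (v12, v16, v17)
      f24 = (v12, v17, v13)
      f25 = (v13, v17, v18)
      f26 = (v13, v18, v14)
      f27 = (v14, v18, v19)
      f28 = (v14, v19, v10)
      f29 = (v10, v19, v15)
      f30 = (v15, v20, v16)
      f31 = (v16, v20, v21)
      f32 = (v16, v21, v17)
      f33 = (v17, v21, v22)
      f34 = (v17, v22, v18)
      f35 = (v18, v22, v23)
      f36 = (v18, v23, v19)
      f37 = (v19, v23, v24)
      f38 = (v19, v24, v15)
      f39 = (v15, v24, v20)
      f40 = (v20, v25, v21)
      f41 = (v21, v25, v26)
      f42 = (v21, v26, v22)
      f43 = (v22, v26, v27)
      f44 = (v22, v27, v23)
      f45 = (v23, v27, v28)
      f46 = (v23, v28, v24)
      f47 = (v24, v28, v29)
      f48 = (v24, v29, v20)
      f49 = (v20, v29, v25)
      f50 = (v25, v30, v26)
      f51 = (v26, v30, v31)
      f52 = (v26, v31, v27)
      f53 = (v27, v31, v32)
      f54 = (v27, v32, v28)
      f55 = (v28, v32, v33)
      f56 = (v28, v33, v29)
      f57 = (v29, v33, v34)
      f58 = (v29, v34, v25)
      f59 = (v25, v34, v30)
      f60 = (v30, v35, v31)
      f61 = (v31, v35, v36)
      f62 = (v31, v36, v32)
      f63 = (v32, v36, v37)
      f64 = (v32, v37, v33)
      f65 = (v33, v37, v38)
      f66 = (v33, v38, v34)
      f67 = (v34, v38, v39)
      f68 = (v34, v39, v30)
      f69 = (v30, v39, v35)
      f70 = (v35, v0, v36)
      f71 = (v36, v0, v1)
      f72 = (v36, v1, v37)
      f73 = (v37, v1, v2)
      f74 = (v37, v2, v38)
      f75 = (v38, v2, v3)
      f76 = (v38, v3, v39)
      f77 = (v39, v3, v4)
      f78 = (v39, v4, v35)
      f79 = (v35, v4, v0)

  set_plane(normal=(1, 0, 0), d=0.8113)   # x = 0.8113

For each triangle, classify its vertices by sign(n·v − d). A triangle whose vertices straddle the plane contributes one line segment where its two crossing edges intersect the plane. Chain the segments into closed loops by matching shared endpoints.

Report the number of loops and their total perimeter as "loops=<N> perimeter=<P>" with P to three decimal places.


Straddling triangles (20 of 80):
  (v5,v10,v6) [+-+] → (0.8113, 2.71396, 0)–(0.8113, 2.52642, 0.258091)  len=0.3190
  (v6,v10,v11) [+--] → (0.8113, 2.52642, 0.258091)–(0.8113, 2.28552, 0.5897)  len=0.4099
  (v6,v11,v7) [+-+] → (0.8113, 2.28552, 0.5897)–(0.8113, 1.87313, 0.455653)  len=0.4336
  (v7,v11,v12) [+--] → (0.8113, 1.87313, 0.455653)–(0.8113, 1.59236, 0.3644)  len=0.2952
  (v7,v12,v8) [+-+] → (0.8113, 1.59236, 0.3644)–(0.8113, 1.59236, -0.0692136)  len=0.4336
  (v8,v12,v13) [+--] → (0.8113, 1.59236, -0.0692136)–(0.8113, 1.59236, -0.3644)  len=0.2952
  (v8,v13,v9) [+-+] → (0.8113, 1.59236, -0.3644)–(0.8113, 1.89571, -0.463006)  len=0.3190
  (v9,v13,v14) [+--] → (0.8113, 1.89571, -0.463006)–(0.8113, 2.28552, -0.5897)  len=0.4099
  (v9,v14,v5) [+-+] → (0.8113, 2.28552, -0.5897)–(0.8113, 2.44672, -0.367869)  len=0.2742
  (v5,v14,v10) [+--] → (0.8113, 2.44672, -0.367869)–(0.8113, 2.71396, 0)  len=0.4547
  (v30,v35,v31) [-+-] → (0.8113, -2.71396, 0)–(0.8113, -2.44672, 0.367869)  len=0.4547
  (v31,v35,v36) [-++] → (0.8113, -2.44672, 0.367869)–(0.8113, -2.28552, 0.5897)  len=0.2742
  (v31,v36,v32) [-+-] → (0.8113, -2.28552, 0.5897)–(0.8113, -1.89571, 0.463006)  len=0.4099
  (v32,v36,v37) [-++] → (0.8113, -1.89571, 0.463006)–(0.8113, -1.59236, 0.3644)  len=0.3190
  (v32,v37,v33) [-+-] → (0.8113, -1.59236, 0.3644)–(0.8113, -1.59236, 0.0692136)  len=0.2952
  (v33,v37,v38) [-++] → (0.8113, -1.59236, 0.0692136)–(0.8113, -1.59236, -0.3644)  len=0.4336
  (v33,v38,v34) [-+-] → (0.8113, -1.59236, -0.3644)–(0.8113, -1.87313, -0.455653)  len=0.2952
  (v34,v38,v39) [-++] → (0.8113, -1.87313, -0.455653)–(0.8113, -2.28552, -0.5897)  len=0.4336
  (v34,v39,v30) [-+-] → (0.8113, -2.28552, -0.5897)–(0.8113, -2.52642, -0.258091)  len=0.4099
  (v30,v39,v35) [-++] → (0.8113, -2.52642, -0.258091)–(0.8113, -2.71396, 0)  len=0.3190

Chained into 2 loop(s):
  loop 1: 10 segments, perimeter = 3.6443
  loop 2: 10 segments, perimeter = 3.6443
Total perimeter = 7.289

loops=2 perimeter=7.289


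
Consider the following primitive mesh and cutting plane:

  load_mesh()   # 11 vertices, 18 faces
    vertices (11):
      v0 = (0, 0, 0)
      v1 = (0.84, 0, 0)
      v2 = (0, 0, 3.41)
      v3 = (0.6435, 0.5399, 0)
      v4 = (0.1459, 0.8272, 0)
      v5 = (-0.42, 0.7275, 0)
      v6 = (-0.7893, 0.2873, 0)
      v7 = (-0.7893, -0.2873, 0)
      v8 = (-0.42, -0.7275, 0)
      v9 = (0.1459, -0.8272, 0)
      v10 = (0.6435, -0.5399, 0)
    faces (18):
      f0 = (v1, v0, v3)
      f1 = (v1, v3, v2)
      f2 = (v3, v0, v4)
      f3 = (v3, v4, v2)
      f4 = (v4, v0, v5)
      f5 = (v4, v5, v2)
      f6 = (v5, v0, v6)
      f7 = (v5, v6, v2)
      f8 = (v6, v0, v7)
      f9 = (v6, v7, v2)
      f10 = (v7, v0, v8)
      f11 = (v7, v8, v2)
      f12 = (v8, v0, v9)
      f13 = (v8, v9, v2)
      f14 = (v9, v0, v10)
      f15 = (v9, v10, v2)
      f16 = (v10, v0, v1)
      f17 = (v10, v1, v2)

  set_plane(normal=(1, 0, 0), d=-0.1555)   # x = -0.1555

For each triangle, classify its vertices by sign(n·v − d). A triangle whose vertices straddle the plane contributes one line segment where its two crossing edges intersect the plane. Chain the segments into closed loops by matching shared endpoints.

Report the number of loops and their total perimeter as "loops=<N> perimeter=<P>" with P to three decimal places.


loops=1 perimeter=7.329

Straddling triangles (10 of 18):
  (v4,v0,v5) [++-] → (-0.1555, 0.269348, 0)–(-0.1555, 0.774099, 0)  len=0.5048
  (v4,v5,v2) [+-+] → (-0.1555, 0.774099, 0)–(-0.1555, 0.269348, 2.14749)  len=2.2060
  (v5,v0,v6) [-+-] → (-0.1555, 0.269348, 0)–(-0.1555, 0.056601, 0)  len=0.2127
  (v5,v6,v2) [--+] → (-0.1555, 0.056601, 2.7382)–(-0.1555, 0.269348, 2.14749)  len=0.6279
  (v6,v0,v7) [-+-] → (-0.1555, 0.056601, 0)–(-0.1555, -0.056601, 0)  len=0.1132
  (v6,v7,v2) [--+] → (-0.1555, -0.056601, 2.7382)–(-0.1555, 0.056601, 2.7382)  len=0.1132
  (v7,v0,v8) [-+-] → (-0.1555, -0.056601, 0)–(-0.1555, -0.269348, 0)  len=0.2127
  (v7,v8,v2) [--+] → (-0.1555, -0.269348, 2.14749)–(-0.1555, -0.056601, 2.7382)  len=0.6279
  (v8,v0,v9) [-++] → (-0.1555, -0.269348, 0)–(-0.1555, -0.774099, 0)  len=0.5048
  (v8,v9,v2) [-++] → (-0.1555, -0.774099, 0)–(-0.1555, -0.269348, 2.14749)  len=2.2060

Chained into 1 loop(s):
  loop 1: 10 segments, perimeter = 7.3291
Total perimeter = 7.329


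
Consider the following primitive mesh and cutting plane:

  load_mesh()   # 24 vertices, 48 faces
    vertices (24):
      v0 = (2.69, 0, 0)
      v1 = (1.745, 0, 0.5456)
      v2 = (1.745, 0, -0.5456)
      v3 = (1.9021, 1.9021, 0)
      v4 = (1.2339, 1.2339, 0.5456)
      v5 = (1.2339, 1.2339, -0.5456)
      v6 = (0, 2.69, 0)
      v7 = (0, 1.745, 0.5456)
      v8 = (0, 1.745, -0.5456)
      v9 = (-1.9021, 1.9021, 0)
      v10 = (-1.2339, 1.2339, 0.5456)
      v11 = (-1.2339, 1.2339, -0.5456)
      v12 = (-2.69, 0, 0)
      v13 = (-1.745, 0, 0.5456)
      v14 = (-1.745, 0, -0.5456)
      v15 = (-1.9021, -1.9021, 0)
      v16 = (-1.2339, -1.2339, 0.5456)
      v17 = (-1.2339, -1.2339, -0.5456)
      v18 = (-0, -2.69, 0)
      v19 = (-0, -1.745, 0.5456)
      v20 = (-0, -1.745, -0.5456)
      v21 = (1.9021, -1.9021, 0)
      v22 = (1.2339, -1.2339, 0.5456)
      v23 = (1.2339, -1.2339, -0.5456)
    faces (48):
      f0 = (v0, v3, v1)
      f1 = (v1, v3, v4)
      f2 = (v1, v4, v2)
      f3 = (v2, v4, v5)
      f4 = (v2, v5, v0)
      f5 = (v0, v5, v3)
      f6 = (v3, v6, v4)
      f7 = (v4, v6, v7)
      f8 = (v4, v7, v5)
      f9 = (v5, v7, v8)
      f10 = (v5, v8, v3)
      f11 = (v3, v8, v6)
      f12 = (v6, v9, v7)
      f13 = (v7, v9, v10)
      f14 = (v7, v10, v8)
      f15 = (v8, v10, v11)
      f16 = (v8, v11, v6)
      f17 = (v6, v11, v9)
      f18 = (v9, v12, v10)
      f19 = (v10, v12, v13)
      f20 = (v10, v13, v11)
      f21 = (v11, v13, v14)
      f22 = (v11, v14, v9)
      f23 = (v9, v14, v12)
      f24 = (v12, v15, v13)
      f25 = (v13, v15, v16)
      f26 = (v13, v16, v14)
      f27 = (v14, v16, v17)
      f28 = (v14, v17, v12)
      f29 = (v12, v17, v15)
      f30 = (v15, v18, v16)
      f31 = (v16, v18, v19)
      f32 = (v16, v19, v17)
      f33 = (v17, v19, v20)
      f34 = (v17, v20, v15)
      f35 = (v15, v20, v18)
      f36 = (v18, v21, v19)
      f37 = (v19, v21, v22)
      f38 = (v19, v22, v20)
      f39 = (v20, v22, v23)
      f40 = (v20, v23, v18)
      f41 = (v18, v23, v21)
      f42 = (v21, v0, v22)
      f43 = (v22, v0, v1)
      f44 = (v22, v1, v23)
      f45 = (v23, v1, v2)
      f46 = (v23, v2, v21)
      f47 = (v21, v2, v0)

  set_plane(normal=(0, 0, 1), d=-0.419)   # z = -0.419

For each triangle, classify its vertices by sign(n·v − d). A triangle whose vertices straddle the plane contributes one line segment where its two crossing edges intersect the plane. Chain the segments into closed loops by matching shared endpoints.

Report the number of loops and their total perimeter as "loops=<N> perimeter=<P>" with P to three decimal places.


loops=2 perimeter=22.712

Straddling triangles (32 of 48):
  (v1,v4,v2) [++-] → (1.6857, 0.143156, -0.419)–(1.745, 0, -0.419)  len=0.1550
  (v2,v4,v5) [-+-] → (1.6857, 0.143156, -0.419)–(1.2339, 1.2339, -0.419)  len=1.1806
  (v2,v5,v0) [--+] → (1.57177, 0.947588, -0.419)–(1.96428, 0, -0.419)  len=1.0257
  (v0,v5,v3) [+-+] → (1.57177, 0.947588, -0.419)–(1.38895, 1.38895, -0.419)  len=0.4777
  (v4,v7,v5) [++-] → (1.09074, 1.2932, -0.419)–(1.2339, 1.2339, -0.419)  len=0.1550
  (v5,v7,v8) [-+-] → (1.09074, 1.2932, -0.419)–(0, 1.745, -0.419)  len=1.1806
  (v5,v8,v3) [--+] → (0.44136, 1.78145, -0.419)–(1.38895, 1.38895, -0.419)  len=1.0257
  (v3,v8,v6) [+-+] → (0.44136, 1.78145, -0.419)–(0, 1.96428, -0.419)  len=0.4777
  (v7,v10,v8) [++-] → (-0.143156, 1.6857, -0.419)–(0, 1.745, -0.419)  len=0.1550
  (v8,v10,v11) [-+-] → (-0.143156, 1.6857, -0.419)–(-1.2339, 1.2339, -0.419)  len=1.1806
  (v8,v11,v6) [--+] → (-0.947588, 1.57177, -0.419)–(0, 1.96428, -0.419)  len=1.0257
  (v6,v11,v9) [+-+] → (-0.947588, 1.57177, -0.419)–(-1.38895, 1.38895, -0.419)  len=0.4777
  (v10,v13,v11) [++-] → (-1.2932, 1.09074, -0.419)–(-1.2339, 1.2339, -0.419)  len=0.1550
  (v11,v13,v14) [-+-] → (-1.2932, 1.09074, -0.419)–(-1.745, 0, -0.419)  len=1.1806
  (v11,v14,v9) [--+] → (-1.78145, 0.44136, -0.419)–(-1.38895, 1.38895, -0.419)  len=1.0257
  (v9,v14,v12) [+-+] → (-1.78145, 0.44136, -0.419)–(-1.96428, 0, -0.419)  len=0.4777
  (v13,v16,v14) [++-] → (-1.6857, -0.143156, -0.419)–(-1.745, 0, -0.419)  len=0.1550
  (v14,v16,v17) [-+-] → (-1.6857, -0.143156, -0.419)–(-1.2339, -1.2339, -0.419)  len=1.1806
  (v14,v17,v12) [--+] → (-1.57177, -0.947588, -0.419)–(-1.96428, 0, -0.419)  len=1.0257
  (v12,v17,v15) [+-+] → (-1.57177, -0.947588, -0.419)–(-1.38895, -1.38895, -0.419)  len=0.4777
  (v16,v19,v17) [++-] → (-1.09074, -1.2932, -0.419)–(-1.2339, -1.2339, -0.419)  len=0.1550
  (v17,v19,v20) [-+-] → (-1.09074, -1.2932, -0.419)–(0, -1.745, -0.419)  len=1.1806
  (v17,v20,v15) [--+] → (-0.44136, -1.78145, -0.419)–(-1.38895, -1.38895, -0.419)  len=1.0257
  (v15,v20,v18) [+-+] → (-0.44136, -1.78145, -0.419)–(0, -1.96428, -0.419)  len=0.4777
  (v19,v22,v20) [++-] → (0.143156, -1.6857, -0.419)–(0, -1.745, -0.419)  len=0.1550
  (v20,v22,v23) [-+-] → (0.143156, -1.6857, -0.419)–(1.2339, -1.2339, -0.419)  len=1.1806
  (v20,v23,v18) [--+] → (0.947588, -1.57177, -0.419)–(0, -1.96428, -0.419)  len=1.0257
  (v18,v23,v21) [+-+] → (0.947588, -1.57177, -0.419)–(1.38895, -1.38895, -0.419)  len=0.4777
  (v22,v1,v23) [++-] → (1.2932, -1.09074, -0.419)–(1.2339, -1.2339, -0.419)  len=0.1550
  (v23,v1,v2) [-+-] → (1.2932, -1.09074, -0.419)–(1.745, 0, -0.419)  len=1.1806
  (v23,v2,v21) [--+] → (1.78145, -0.44136, -0.419)–(1.38895, -1.38895, -0.419)  len=1.0257
  (v21,v2,v0) [+-+] → (1.78145, -0.44136, -0.419)–(1.96428, 0, -0.419)  len=0.4777

Chained into 2 loop(s):
  loop 1: 16 segments, perimeter = 10.6845
  loop 2: 16 segments, perimeter = 12.0271
Total perimeter = 22.712


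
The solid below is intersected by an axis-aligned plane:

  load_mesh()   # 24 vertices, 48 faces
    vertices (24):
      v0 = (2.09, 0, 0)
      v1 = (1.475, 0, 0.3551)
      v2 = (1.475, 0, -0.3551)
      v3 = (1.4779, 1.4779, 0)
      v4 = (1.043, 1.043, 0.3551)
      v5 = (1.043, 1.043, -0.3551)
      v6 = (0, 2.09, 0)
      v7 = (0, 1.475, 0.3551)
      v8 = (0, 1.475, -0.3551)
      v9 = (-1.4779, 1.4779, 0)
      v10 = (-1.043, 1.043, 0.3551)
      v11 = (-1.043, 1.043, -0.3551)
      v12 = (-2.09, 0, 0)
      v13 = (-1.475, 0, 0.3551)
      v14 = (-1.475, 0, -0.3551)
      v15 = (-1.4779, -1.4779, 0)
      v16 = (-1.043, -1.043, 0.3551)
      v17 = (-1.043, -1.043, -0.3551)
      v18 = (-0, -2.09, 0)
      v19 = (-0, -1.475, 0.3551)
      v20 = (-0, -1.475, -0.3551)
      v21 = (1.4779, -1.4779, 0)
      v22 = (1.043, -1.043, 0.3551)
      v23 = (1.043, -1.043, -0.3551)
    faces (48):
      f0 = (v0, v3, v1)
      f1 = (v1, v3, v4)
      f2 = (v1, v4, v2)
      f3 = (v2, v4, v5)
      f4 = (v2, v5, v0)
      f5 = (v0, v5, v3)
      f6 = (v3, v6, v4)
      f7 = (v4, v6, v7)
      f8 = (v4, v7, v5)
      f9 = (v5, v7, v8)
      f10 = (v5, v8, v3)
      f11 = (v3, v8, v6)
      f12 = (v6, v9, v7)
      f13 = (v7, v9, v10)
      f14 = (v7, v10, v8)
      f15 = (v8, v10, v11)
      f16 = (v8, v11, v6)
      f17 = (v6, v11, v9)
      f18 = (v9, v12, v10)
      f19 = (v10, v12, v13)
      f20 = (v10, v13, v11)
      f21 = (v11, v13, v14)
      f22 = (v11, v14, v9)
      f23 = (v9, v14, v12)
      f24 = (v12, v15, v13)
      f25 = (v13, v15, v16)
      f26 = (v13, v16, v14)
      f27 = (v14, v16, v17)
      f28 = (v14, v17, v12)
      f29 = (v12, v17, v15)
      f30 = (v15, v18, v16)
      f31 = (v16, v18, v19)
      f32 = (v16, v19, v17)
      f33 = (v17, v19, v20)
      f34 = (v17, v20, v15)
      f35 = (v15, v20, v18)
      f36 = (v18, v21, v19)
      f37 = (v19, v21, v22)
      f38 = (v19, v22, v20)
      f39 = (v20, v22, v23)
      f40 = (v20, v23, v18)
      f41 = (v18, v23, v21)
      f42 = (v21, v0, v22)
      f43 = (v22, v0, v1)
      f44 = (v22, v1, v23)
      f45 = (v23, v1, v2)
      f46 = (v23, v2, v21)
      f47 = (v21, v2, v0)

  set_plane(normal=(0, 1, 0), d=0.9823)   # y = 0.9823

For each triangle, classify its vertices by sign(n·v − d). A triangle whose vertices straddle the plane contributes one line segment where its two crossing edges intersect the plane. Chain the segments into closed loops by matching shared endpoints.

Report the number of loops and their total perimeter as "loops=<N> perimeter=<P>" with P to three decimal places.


loops=2 perimeter=4.261

Straddling triangles (12 of 48):
  (v0,v3,v1) [-+-] → (1.68316, 0.9823, 0)–(1.47693, 0.9823, 0.119079)  len=0.2381
  (v1,v3,v4) [-++] → (1.47693, 0.9823, 0.119079)–(1.06814, 0.9823, 0.3551)  len=0.4720
  (v1,v4,v2) [-+-] → (1.06814, 0.9823, 0.3551)–(1.06814, 0.9823, 0.313768)  len=0.0413
  (v2,v4,v5) [-++] → (1.06814, 0.9823, 0.313768)–(1.06814, 0.9823, -0.3551)  len=0.6689
  (v2,v5,v0) [-+-] → (1.06814, 0.9823, -0.3551)–(1.10393, 0.9823, -0.334434)  len=0.0413
  (v0,v5,v3) [-++] → (1.10393, 0.9823, -0.334434)–(1.68316, 0.9823, 0)  len=0.6688
  (v9,v12,v10) [+-+] → (-1.68316, 0.9823, 0)–(-1.10393, 0.9823, 0.334434)  len=0.6688
  (v10,v12,v13) [+--] → (-1.10393, 0.9823, 0.334434)–(-1.06814, 0.9823, 0.3551)  len=0.0413
  (v10,v13,v11) [+-+] → (-1.06814, 0.9823, 0.3551)–(-1.06814, 0.9823, -0.313768)  len=0.6689
  (v11,v13,v14) [+--] → (-1.06814, 0.9823, -0.313768)–(-1.06814, 0.9823, -0.3551)  len=0.0413
  (v11,v14,v9) [+-+] → (-1.06814, 0.9823, -0.3551)–(-1.47693, 0.9823, -0.119079)  len=0.4720
  (v9,v14,v12) [+--] → (-1.47693, 0.9823, -0.119079)–(-1.68316, 0.9823, 0)  len=0.2381

Chained into 2 loop(s):
  loop 1: 6 segments, perimeter = 2.1305
  loop 2: 6 segments, perimeter = 2.1305
Total perimeter = 4.261
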